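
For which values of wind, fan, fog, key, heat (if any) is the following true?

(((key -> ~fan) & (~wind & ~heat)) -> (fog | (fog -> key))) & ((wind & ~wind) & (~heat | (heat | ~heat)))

No satisfying assignment exists.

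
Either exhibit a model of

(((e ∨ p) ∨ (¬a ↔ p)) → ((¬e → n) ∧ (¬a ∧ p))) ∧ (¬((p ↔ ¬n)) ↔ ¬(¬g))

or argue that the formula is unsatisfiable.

n: True, e: True, p: True, a: False, g: True

  ((e ∨ p) ∨ (¬a ↔ p)) → ((¬e → n) ∧ (¬a ∧ p)) = True
    (e ∨ p) ∨ (¬a ↔ p) = True
      e ∨ p = True
      ¬a ↔ p = True
        ¬a = True
    (¬e → n) ∧ (¬a ∧ p) = True
      ¬e → n = True
        ¬e = False
      ¬a ∧ p = True
        ¬a = True
  ¬((p ↔ ¬n)) ↔ ¬(¬g) = True
    ¬((p ↔ ¬n)) = True
      p ↔ ¬n = False
        ¬n = False
    ¬(¬g) = True
      ¬g = False
Both conjuncts True, so the formula holds.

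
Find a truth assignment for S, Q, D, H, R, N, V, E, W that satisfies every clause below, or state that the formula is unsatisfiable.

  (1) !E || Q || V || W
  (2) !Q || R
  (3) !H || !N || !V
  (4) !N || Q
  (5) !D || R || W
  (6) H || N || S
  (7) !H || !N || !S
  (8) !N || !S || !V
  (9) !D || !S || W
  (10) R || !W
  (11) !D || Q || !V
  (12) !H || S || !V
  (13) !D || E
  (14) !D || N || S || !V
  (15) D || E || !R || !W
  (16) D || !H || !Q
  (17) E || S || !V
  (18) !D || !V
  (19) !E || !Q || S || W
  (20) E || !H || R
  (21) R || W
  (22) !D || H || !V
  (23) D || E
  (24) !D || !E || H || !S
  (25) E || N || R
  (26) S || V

S=T, Q=T, D=F, H=F, R=T, N=F, V=T, E=T, W=T

Set S = True.
Set Q = True.
  then (!Q || R) forces R = True.
Set D = False.
  then (D || !H || !Q) forces H = False.
  then (D || E) forces E = True.
Set N = False.
Set V = True.
Set W = True.
All clauses satisfied.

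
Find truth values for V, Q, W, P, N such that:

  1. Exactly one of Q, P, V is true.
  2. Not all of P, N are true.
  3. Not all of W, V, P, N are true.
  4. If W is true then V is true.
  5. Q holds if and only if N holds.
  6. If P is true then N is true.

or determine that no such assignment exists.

V=T, Q=F, W=F, P=F, N=F

  (1) {Q, P, V}: 1 true — exactly one ✓
  (2) {P, N}: 0/2 true — not all ✓
  (3) {W, V, P, N}: 1/4 true — not all ✓
  (4) W=F ⇒ V: vacuous ✓
  (5) Q=F, N=F — same ✓
  (6) P=F ⇒ N: vacuous ✓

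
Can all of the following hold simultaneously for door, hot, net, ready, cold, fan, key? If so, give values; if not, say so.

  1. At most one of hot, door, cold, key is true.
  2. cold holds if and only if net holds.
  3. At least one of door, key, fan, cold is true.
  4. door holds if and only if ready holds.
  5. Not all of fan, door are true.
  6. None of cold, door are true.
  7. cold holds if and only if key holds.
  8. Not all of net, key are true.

door: False, hot: True, net: False, ready: False, cold: False, fan: True, key: False

  (1) {hot, door, cold, key}: 1 true — at most one ✓
  (2) cold=F, net=F — same ✓
  (3) {door, key, fan, cold}: 1 true — at least one ✓
  (4) door=F, ready=F — same ✓
  (5) {fan, door}: 1/2 true — not all ✓
  (6) {cold, door}: 0 true — none ✓
  (7) cold=F, key=F — same ✓
  (8) {net, key}: 0/2 true — not all ✓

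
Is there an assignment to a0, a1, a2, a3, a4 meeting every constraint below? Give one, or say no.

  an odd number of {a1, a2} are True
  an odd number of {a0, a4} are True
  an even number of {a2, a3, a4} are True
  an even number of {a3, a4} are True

a0=T; a1=T; a2=F; a3=F; a4=F

{a1, a2}: 1 true → odd ✓
{a0, a4}: 1 true → odd ✓
{a2, a3, a4}: 0 true → even ✓
{a3, a4}: 0 true → even ✓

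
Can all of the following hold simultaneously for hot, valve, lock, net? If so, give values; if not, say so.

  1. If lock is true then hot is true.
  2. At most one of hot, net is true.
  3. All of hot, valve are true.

hot: True; valve: True; lock: True; net: False

  (1) lock=T ⇒ hot: T ✓
  (2) {hot, net}: 1 true — at most one ✓
  (3) {hot, valve}: all 2 true ✓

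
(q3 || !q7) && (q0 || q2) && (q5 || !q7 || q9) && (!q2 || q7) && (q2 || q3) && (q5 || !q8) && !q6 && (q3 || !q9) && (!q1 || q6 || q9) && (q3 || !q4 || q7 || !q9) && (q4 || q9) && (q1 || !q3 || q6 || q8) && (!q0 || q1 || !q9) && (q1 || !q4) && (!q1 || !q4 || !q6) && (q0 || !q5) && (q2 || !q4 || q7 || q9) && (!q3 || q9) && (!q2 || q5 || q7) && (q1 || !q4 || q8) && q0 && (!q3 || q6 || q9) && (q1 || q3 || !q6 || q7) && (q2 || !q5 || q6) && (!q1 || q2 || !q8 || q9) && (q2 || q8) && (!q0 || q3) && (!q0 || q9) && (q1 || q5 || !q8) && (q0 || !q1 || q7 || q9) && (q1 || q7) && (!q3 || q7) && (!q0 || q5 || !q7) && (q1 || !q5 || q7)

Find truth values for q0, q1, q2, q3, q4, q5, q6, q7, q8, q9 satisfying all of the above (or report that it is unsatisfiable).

Unit clause (!q6) forces q6 = False.
Unit clause (q0) forces q0 = True.
In (!q0 || q3) only q3 is left, so q3 = True.
In (!q0 || q9) only q9 is left, so q9 = True.
In (!q3 || q7) only q7 is left, so q7 = True.
In (!q0 || q5 || !q7) only q5 is left, so q5 = True.
In (!q0 || q1 || !q9) only q1 is left, so q1 = True.
In (q2 || !q5 || q6) only q2 is left, so q2 = True.
Set q4 = True.
Set q8 = True.
All clauses satisfied.

q0=T, q1=T, q2=T, q3=T, q4=T, q5=T, q6=F, q7=T, q8=T, q9=T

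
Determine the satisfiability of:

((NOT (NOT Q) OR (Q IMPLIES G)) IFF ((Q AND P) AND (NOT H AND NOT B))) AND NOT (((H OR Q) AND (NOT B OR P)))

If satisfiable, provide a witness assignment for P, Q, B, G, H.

No satisfying assignment exists.

Case Q = True: the formula simplifies to (P AND (NOT H AND NOT B)) AND NOT ((NOT B OR P)).
  P = True: the conjunct NOT ((NOT B OR P)) becomes NOT ((NOT B OR True)) = False.
  P = False: the conjunct P is False.
Case Q = False: the conjunct (NOT (NOT Q) OR (Q IMPLIES G)) IFF ((Q AND P) AND (NOT H AND NOT B)) becomes (False OR True) IFF (False AND (NOT H AND NOT B)) = False.
Both cases fail — unsatisfiable.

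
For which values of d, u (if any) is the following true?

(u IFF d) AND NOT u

d=F, u=F

  u IFF d = True
  NOT u = True
Both conjuncts True, so the formula holds.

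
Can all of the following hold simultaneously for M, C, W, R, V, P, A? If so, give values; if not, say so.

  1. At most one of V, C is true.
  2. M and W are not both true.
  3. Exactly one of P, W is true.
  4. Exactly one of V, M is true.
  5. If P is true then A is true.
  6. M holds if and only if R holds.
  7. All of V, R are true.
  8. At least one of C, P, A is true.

Case V = True:
  (1) with V=T forces C = False.
  (4) with V=T forces M = False.
  (6) with M=F forces R = False.
  Constraint (7) is violated (R=F) — contradiction.
Case V = False:
  Constraint (7) is violated (V=F) — contradiction.
Both cases fail — unsatisfiable.

Unsatisfiable — no assignment works.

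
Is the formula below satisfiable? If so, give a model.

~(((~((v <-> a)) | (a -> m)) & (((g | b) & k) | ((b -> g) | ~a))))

m = False, v = True, g = True, b = False, a = True, k = False

  ~(((~((v <-> a)) | (a -> m)) & (((g | b) & k) | ((b -> g) | ~a)))) = True
    (~((v <-> a)) | (a -> m)) & (((g | b) & k) | ((b -> g) | ~a)) = False
      ~((v <-> a)) | (a -> m) = False
        ~((v <-> a)) = False
          v <-> a = True
        a -> m = False
      ((g | b) & k) | ((b -> g) | ~a) = True
        (g | b) & k = False
          g | b = True
        (b -> g) | ~a = True
          b -> g = True
          ~a = False
The formula evaluates to True.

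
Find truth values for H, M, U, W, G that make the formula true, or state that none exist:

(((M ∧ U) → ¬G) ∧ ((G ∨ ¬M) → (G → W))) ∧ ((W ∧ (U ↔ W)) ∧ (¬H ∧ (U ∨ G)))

H: False, M: True, U: True, W: True, G: False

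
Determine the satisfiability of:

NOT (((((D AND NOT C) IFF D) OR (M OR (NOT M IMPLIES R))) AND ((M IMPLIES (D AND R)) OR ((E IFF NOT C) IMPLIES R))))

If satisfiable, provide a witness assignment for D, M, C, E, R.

D: True, M: True, C: True, E: False, R: False

  NOT (((((D AND NOT C) IFF D) OR (M OR (NOT M IMPLIES R))) AND ((M IMPLIES (D AND R)) OR ((E IFF NOT C) IMPLIES R)))) = True
    (((D AND NOT C) IFF D) OR (M OR (NOT M IMPLIES R))) AND ((M IMPLIES (D AND R)) OR ((E IFF NOT C) IMPLIES R)) = False
      ((D AND NOT C) IFF D) OR (M OR (NOT M IMPLIES R)) = True
        (D AND NOT C) IFF D = False
          D AND NOT C = False
            NOT C = False
        M OR (NOT M IMPLIES R) = True
          NOT M IMPLIES R = True
            NOT M = False
      (M IMPLIES (D AND R)) OR ((E IFF NOT C) IMPLIES R) = False
        M IMPLIES (D AND R) = False
          D AND R = False
        (E IFF NOT C) IMPLIES R = False
          E IFF NOT C = True
            NOT C = False
The formula evaluates to True.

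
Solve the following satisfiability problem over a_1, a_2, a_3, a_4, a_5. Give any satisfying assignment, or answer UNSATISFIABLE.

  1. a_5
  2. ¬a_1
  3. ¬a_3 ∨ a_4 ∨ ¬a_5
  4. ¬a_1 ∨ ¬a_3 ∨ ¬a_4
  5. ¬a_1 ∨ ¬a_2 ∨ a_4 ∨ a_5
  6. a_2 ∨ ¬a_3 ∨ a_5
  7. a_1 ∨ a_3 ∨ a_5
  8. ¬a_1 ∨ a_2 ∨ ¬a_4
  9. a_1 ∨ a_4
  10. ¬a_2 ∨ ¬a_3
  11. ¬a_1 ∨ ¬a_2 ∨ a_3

Unit clause (a_5) forces a_5 = True.
Unit clause (¬a_1) forces a_1 = False.
In (a_1 ∨ a_4) only a_4 is left, so a_4 = True.
Set a_2 = True.
  then (¬a_2 ∨ ¬a_3) forces a_3 = False.
All clauses satisfied.

a_1: False, a_2: True, a_3: False, a_4: True, a_5: True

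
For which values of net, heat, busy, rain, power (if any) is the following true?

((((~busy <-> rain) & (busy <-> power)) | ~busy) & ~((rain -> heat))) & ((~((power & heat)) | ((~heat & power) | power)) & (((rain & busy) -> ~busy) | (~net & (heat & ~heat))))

net: False, heat: False, busy: False, rain: True, power: True

  (((~busy <-> rain) & (busy <-> power)) | ~busy) & ~((rain -> heat)) = True
    ((~busy <-> rain) & (busy <-> power)) | ~busy = True
      (~busy <-> rain) & (busy <-> power) = False
        ~busy <-> rain = True
          ~busy = True
        busy <-> power = False
      ~busy = True
    ~((rain -> heat)) = True
      rain -> heat = False
  (~((power & heat)) | ((~heat & power) | power)) & (((rain & busy) -> ~busy) | (~net & (heat & ~heat))) = True
    ~((power & heat)) | ((~heat & power) | power) = True
      ~((power & heat)) = True
        power & heat = False
      (~heat & power) | power = True
        ~heat & power = True
          ~heat = True
    ((rain & busy) -> ~busy) | (~net & (heat & ~heat)) = True
      (rain & busy) -> ~busy = True
        rain & busy = False
        ~busy = True
      ~net & (heat & ~heat) = False
        ~net = True
        heat & ~heat = False
          ~heat = True
Both conjuncts True, so the formula holds.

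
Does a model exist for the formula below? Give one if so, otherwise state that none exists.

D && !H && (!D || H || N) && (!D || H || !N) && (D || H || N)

The formula is unsatisfiable.

Case D = True:
  (!H) forces H = False.
  (!D || H || N) forces N = True.
  Clause (!D || H || !N) is falsified — contradiction.
Case D = False:
  Clause (D) is falsified — contradiction.
Both cases fail, so the formula is unsatisfiable.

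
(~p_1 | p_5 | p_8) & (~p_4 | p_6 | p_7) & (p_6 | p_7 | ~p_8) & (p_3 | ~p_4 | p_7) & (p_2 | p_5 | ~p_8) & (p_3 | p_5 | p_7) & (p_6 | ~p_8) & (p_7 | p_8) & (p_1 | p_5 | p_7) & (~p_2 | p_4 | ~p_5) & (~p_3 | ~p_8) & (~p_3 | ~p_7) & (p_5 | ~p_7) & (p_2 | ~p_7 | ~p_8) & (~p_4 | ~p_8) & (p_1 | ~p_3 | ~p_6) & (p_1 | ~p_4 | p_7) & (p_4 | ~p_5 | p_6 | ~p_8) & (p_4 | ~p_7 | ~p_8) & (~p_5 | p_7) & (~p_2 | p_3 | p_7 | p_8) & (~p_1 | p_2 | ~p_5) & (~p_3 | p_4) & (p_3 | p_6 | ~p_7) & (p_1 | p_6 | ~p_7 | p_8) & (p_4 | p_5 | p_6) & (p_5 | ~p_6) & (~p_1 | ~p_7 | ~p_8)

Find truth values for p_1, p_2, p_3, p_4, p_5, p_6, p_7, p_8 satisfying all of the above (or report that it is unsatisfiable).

p_1: False, p_2: True, p_3: False, p_4: True, p_5: True, p_6: True, p_7: True, p_8: False

Set p_1 = False.
Set p_2 = True.
Set p_3 = False.
Set p_4 = True.
  then (p_3 | ~p_4 | p_7) forces p_7 = True.
  then (p_5 | ~p_7) forces p_5 = True.
  then (~p_4 | ~p_8) forces p_8 = False.
  then (p_3 | p_6 | ~p_7) forces p_6 = True.
All clauses satisfied.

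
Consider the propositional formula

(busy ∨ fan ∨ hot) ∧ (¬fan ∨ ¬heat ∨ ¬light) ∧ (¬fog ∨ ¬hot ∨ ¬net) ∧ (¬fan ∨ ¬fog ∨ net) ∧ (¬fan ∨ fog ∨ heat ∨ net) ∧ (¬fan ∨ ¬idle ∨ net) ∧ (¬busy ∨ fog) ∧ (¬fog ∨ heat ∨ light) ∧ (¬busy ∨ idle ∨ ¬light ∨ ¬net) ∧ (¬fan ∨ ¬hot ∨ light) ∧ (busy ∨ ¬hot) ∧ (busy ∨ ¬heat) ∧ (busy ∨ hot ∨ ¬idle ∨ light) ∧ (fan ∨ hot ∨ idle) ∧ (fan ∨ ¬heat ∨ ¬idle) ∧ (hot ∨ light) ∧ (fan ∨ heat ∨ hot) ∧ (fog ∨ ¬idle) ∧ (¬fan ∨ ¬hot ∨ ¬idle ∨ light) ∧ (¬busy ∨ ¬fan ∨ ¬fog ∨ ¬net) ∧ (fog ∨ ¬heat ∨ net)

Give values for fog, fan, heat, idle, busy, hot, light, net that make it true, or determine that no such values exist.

fog = True; fan = False; heat = True; idle = False; busy = True; hot = True; light = False; net = False

Set fog = True.
Set fan = False.
Set heat = True.
  then (busy ∨ ¬heat) forces busy = True.
  then (fan ∨ ¬heat ∨ ¬idle) forces idle = False.
  then (fan ∨ hot ∨ idle) forces hot = True.
  then (¬fog ∨ ¬hot ∨ ¬net) forces net = False.
Set light = False.
All clauses satisfied.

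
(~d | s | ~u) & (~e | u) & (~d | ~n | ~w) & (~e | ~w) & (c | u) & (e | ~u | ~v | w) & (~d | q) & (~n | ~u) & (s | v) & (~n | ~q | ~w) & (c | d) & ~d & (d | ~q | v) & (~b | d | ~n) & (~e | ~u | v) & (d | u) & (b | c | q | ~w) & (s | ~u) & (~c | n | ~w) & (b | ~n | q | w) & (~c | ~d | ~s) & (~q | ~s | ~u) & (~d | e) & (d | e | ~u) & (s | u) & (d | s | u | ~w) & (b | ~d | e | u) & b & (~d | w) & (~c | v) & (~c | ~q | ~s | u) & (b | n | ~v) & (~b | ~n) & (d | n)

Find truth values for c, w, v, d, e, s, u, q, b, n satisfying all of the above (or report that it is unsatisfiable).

Case d = True:
  Clause (~d) is falsified — contradiction.
Case d = False:
  (c | d) forces c = True.
  (d | u) forces u = True.
  (~n | ~u) forces n = False.
  Clause (d | n) is falsified — contradiction.
Both cases fail, so the formula is unsatisfiable.

UNSATISFIABLE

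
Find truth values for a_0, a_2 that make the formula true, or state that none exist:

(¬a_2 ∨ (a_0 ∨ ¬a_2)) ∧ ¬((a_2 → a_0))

Case a_2 = True: the formula simplifies to a_0 ∧ ¬a_0.
  a_0 = True: the conjunct ¬a_0 is False.
  a_0 = False: the conjunct a_0 is False.
Case a_2 = False: the conjunct ¬((a_2 → a_0)) becomes ¬((False → a_0)) = False.
Both cases fail — unsatisfiable.

No satisfying assignment exists.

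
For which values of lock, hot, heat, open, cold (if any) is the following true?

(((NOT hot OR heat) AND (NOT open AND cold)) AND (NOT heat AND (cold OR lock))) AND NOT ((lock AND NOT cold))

lock = False, hot = False, heat = False, open = False, cold = True

  ((NOT hot OR heat) AND (NOT open AND cold)) AND (NOT heat AND (cold OR lock)) = True
    (NOT hot OR heat) AND (NOT open AND cold) = True
      NOT hot OR heat = True
        NOT hot = True
      NOT open AND cold = True
        NOT open = True
    NOT heat AND (cold OR lock) = True
      NOT heat = True
      cold OR lock = True
  NOT ((lock AND NOT cold)) = True
    lock AND NOT cold = False
      NOT cold = False
Both conjuncts True, so the formula holds.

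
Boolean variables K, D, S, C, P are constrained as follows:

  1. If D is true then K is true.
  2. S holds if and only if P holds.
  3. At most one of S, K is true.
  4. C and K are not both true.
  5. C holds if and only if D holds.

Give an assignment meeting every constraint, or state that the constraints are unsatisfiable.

K = True; D = False; S = False; C = False; P = False

  (1) D=F ⇒ K: vacuous ✓
  (2) S=F, P=F — same ✓
  (3) {S, K}: 1 true — at most one ✓
  (4) C=F, K=T — not both ✓
  (5) C=F, D=F — same ✓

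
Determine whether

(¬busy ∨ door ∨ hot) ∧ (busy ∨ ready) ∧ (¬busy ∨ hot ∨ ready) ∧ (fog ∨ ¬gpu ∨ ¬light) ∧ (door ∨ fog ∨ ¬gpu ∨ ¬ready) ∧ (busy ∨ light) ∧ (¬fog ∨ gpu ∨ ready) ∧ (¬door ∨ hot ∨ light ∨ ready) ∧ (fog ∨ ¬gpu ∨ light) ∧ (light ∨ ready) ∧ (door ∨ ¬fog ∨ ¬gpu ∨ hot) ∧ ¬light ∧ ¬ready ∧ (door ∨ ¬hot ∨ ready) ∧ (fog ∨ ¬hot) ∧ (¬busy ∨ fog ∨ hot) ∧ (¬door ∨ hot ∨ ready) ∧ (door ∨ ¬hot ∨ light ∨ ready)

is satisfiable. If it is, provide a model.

Case light = True:
  Clause (¬light) is falsified — contradiction.
Case light = False:
  (busy ∨ light) forces busy = True.
  (light ∨ ready) forces ready = True.
  Clause (¬ready) is falsified — contradiction.
Both cases fail, so the formula is unsatisfiable.

Unsatisfiable — no assignment works.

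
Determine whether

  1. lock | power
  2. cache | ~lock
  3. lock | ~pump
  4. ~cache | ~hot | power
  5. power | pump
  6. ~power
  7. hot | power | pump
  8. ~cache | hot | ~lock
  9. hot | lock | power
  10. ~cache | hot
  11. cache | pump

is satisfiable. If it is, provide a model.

Case power = True:
  Clause (~power) is falsified — contradiction.
Case power = False:
  (lock | power) forces lock = True.
  (cache | ~lock) forces cache = True.
  (~cache | ~hot | power) forces hot = False.
  Clause (~cache | hot | ~lock) is falsified — contradiction.
Both cases fail, so the formula is unsatisfiable.

Unsatisfiable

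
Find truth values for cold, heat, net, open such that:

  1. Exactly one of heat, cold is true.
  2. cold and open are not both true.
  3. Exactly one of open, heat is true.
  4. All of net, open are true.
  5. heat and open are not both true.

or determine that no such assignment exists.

The formula is unsatisfiable.

Case open = True:
  (2) with open=T forces cold = False.
  (1) with cold=F forces heat = True.
  Constraint (3) is violated (open=T, heat=T) — contradiction.
Case open = False:
  Constraint (4) is violated (open=F) — contradiction.
Both cases fail — unsatisfiable.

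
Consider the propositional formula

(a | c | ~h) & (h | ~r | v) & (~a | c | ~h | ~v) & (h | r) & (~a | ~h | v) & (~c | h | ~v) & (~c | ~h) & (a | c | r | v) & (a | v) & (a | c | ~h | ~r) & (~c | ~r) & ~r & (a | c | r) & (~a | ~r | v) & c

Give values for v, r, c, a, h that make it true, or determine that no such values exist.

Case r = True:
  Clause (~r) is falsified — contradiction.
Case r = False:
  (h | r) forces h = True.
  (~c | ~h) forces c = False.
  Clause (c) is falsified — contradiction.
Both cases fail, so the formula is unsatisfiable.

No satisfying assignment exists.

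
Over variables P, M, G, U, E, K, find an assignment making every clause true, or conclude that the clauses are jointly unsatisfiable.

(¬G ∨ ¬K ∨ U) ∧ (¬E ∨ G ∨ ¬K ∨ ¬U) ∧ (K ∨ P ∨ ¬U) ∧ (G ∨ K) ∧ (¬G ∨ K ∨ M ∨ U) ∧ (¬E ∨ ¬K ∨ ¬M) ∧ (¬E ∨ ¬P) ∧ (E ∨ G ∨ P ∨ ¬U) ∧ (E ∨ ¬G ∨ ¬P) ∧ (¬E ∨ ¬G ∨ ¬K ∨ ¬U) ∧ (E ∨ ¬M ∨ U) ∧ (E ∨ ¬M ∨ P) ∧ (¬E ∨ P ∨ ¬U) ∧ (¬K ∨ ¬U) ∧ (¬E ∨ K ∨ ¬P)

Set P = False.
Set M = True.
  then (E ∨ ¬M ∨ P) forces E = True.
  then (¬E ∨ P ∨ ¬U) forces U = False.
  then (¬E ∨ ¬K ∨ ¬M) forces K = False.
  then (G ∨ K) forces G = True.
All clauses satisfied.

P = False, M = True, G = True, U = False, E = True, K = False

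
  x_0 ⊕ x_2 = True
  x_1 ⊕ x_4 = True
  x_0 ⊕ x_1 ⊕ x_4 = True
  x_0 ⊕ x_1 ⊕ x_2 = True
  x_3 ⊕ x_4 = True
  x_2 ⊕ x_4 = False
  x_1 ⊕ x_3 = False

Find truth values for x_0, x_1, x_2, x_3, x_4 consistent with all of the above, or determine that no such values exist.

x_0 = False; x_1 = False; x_2 = True; x_3 = False; x_4 = True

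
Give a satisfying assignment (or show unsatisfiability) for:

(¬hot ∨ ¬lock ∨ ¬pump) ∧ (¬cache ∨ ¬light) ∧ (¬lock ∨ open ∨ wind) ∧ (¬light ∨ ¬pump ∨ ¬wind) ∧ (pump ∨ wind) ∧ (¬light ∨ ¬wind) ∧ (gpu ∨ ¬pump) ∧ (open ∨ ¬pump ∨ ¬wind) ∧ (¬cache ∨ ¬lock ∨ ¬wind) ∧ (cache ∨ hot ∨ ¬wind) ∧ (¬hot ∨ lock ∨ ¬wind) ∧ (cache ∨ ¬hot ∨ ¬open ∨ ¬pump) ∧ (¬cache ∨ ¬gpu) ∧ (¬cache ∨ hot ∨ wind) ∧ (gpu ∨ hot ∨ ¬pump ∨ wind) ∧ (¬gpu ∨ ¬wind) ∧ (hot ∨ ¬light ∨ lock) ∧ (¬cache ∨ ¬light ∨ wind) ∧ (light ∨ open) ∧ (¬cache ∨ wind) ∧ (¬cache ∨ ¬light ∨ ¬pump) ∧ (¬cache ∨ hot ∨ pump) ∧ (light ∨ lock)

cache=F, light=F, pump=T, lock=T, gpu=T, open=T, wind=F, hot=F

Set cache = False.
Set light = False.
  then (light ∨ open) forces open = True.
  then (light ∨ lock) forces lock = True.
Set pump = True.
  then (¬hot ∨ ¬lock ∨ ¬pump) forces hot = False.
  then (gpu ∨ ¬pump) forces gpu = True.
  then (cache ∨ hot ∨ ¬wind) forces wind = False.
All clauses satisfied.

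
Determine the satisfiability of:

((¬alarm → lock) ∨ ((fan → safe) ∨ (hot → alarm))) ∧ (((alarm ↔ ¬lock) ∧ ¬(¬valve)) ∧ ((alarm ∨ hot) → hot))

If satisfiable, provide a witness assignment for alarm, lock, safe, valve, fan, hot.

alarm: False, lock: True, safe: True, valve: True, fan: True, hot: True

  (¬alarm → lock) ∨ ((fan → safe) ∨ (hot → alarm)) = True
    ¬alarm → lock = True
      ¬alarm = True
    (fan → safe) ∨ (hot → alarm) = True
      fan → safe = True
      hot → alarm = False
  ((alarm ↔ ¬lock) ∧ ¬(¬valve)) ∧ ((alarm ∨ hot) → hot) = True
    (alarm ↔ ¬lock) ∧ ¬(¬valve) = True
      alarm ↔ ¬lock = True
        ¬lock = False
      ¬(¬valve) = True
        ¬valve = False
    (alarm ∨ hot) → hot = True
      alarm ∨ hot = True
Both conjuncts True, so the formula holds.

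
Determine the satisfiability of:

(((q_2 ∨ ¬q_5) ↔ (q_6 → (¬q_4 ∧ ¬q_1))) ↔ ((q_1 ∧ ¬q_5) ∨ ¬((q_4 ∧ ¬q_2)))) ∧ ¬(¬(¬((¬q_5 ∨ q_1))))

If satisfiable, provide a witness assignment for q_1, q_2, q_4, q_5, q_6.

q_1 = False; q_2 = False; q_4 = True; q_5 = True; q_6 = False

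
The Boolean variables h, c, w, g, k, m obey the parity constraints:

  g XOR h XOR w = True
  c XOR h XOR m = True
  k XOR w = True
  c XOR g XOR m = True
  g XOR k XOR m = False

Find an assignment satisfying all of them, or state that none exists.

h = True; c = True; w = True; g = True; k = False; m = True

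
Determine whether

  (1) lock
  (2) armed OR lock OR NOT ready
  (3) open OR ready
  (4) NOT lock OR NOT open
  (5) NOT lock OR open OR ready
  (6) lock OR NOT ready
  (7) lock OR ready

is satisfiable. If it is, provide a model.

ready=T, armed=F, lock=T, open=F

Unit clause (lock) forces lock = True.
In (NOT lock OR NOT open) only NOT open is left, so open = False.
In (NOT lock OR open OR ready) only ready is left, so ready = True.
Set armed = False.
Check each clause:
  (lock): lock holds.
  (armed OR lock OR NOT ready): lock holds.
  (open OR ready): ready holds.
  (NOT lock OR NOT open): NOT open holds.
  (NOT lock OR open OR ready): ready holds.
  (lock OR NOT ready): lock holds.
  (lock OR ready): lock holds.
All clauses satisfied.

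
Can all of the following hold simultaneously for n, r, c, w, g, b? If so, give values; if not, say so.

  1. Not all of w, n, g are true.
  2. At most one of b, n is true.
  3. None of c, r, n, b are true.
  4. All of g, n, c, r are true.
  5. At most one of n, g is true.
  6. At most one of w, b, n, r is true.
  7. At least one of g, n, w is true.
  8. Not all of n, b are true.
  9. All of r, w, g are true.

Unsatisfiable

Case n = True:
  Constraint (3) is violated (n=T) — contradiction.
Case n = False:
  Constraint (4) is violated (n=F) — contradiction.
Both cases fail — unsatisfiable.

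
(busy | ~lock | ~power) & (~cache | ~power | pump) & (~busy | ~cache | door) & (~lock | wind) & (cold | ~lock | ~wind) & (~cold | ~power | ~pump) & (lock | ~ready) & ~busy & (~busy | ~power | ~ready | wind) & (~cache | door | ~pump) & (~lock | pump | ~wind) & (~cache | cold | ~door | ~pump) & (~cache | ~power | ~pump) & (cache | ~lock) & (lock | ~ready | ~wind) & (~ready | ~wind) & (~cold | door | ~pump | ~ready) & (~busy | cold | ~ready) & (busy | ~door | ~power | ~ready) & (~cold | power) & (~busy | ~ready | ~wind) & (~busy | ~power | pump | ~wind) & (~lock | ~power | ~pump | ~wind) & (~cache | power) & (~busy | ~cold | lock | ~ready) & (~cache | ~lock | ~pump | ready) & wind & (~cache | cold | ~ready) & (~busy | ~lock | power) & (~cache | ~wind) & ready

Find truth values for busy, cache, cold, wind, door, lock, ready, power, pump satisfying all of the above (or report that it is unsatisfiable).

UNSATISFIABLE

Case busy = True:
  Clause (~busy) is falsified — contradiction.
Case busy = False:
  (wind) forces wind = True.
  (~ready | ~wind) forces ready = False.
  Clause (ready) is falsified — contradiction.
Both cases fail, so the formula is unsatisfiable.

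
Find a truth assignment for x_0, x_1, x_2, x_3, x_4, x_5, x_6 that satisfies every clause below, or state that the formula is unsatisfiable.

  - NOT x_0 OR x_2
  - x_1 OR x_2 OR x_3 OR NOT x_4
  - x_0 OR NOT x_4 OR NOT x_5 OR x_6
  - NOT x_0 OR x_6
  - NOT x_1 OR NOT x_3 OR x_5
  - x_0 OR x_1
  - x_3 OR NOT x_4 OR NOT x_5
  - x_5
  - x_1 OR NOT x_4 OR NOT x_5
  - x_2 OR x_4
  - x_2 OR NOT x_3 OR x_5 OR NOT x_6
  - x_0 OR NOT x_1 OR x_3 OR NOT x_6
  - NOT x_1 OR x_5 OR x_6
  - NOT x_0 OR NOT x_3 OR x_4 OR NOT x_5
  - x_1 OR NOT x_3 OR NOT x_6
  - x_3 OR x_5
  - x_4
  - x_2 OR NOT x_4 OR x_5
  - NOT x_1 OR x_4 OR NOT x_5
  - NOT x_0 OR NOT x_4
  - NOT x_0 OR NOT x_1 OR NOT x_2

x_0 = False, x_1 = True, x_2 = True, x_3 = True, x_4 = True, x_5 = True, x_6 = True

Unit clause (x_5) forces x_5 = True.
Unit clause (x_4) forces x_4 = True.
In (NOT x_0 OR NOT x_4) only NOT x_0 is left, so x_0 = False.
In (x_0 OR NOT x_4 OR NOT x_5 OR x_6) only x_6 is left, so x_6 = True.
In (x_0 OR x_1) only x_1 is left, so x_1 = True.
In (x_3 OR NOT x_4 OR NOT x_5) only x_3 is left, so x_3 = True.
Set x_2 = True.
All clauses satisfied.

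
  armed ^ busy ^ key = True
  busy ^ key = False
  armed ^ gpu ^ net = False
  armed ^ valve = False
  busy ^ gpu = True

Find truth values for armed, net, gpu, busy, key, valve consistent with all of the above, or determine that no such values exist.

armed=T, net=F, gpu=T, busy=F, key=F, valve=T

armed ^ busy ^ key = T ^ F ^ F = True ✓
busy ^ key = F ^ F = False ✓
armed ^ gpu ^ net = T ^ T ^ F = False ✓
armed ^ valve = T ^ T = False ✓
busy ^ gpu = F ^ T = True ✓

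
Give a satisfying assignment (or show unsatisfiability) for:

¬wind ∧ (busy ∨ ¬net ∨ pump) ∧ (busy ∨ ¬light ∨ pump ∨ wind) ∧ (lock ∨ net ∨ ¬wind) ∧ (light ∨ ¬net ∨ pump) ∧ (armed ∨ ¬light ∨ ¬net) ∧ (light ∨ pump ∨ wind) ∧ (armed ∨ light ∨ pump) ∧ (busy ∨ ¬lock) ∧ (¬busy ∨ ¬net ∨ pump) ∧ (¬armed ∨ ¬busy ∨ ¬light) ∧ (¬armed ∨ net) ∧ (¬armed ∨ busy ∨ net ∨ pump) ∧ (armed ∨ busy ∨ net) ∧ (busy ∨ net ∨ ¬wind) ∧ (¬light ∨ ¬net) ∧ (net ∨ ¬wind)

Unit clause (¬wind) forces wind = False.
Set light = True.
  then (¬light ∨ ¬net) forces net = False.
  then (¬armed ∨ net) forces armed = False.
  then (armed ∨ busy ∨ net) forces busy = True.
Set lock = True.
Set pump = False.
All clauses satisfied.

light: True, lock: True, wind: False, pump: False, net: False, busy: True, armed: False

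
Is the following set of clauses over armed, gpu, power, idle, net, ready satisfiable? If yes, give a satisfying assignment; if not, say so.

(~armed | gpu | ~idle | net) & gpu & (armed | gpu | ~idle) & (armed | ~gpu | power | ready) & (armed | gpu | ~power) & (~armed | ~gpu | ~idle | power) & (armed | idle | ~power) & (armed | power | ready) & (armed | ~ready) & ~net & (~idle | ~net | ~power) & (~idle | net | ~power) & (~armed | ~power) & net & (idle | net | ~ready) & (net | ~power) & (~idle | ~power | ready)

Unsatisfiable

Case net = True:
  Clause (~net) is falsified — contradiction.
Case net = False:
  Clause (net) is falsified — contradiction.
Both cases fail, so the formula is unsatisfiable.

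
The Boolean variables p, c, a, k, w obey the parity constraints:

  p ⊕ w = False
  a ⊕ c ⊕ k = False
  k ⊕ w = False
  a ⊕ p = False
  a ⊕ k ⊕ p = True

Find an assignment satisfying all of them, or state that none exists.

p=T; c=F; a=T; k=T; w=T

p ⊕ w = T ⊕ T = False ✓
a ⊕ c ⊕ k = T ⊕ F ⊕ T = False ✓
k ⊕ w = T ⊕ T = False ✓
a ⊕ p = T ⊕ T = False ✓
a ⊕ k ⊕ p = T ⊕ T ⊕ T = True ✓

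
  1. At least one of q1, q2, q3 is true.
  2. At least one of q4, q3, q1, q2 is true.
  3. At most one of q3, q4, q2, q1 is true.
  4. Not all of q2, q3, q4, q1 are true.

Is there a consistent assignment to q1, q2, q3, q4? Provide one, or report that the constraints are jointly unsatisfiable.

q1: False, q2: True, q3: False, q4: False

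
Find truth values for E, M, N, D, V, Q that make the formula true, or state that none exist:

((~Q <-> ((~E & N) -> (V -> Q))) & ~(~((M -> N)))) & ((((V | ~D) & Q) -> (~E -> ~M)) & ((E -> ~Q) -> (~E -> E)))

E=T, M=T, N=T, D=T, V=T, Q=F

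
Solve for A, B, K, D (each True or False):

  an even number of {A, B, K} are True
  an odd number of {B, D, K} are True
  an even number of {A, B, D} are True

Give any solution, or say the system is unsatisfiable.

A=T; B=T; K=F; D=F

{A, B, K}: 2 true → even ✓
{B, D, K}: 1 true → odd ✓
{A, B, D}: 2 true → even ✓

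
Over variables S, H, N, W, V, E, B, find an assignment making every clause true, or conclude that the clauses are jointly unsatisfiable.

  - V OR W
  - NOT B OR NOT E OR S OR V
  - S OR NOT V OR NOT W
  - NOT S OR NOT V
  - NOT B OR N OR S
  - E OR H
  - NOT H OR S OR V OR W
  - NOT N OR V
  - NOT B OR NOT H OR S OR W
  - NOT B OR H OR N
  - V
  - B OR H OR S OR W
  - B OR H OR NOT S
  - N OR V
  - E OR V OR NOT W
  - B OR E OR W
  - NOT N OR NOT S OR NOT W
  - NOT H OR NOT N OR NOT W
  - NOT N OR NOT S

Unit clause (V) forces V = True.
In (NOT S OR NOT V) only NOT S is left, so S = False.
In (S OR NOT V OR NOT W) only NOT W is left, so W = False.
Set H = True.
  then (NOT B OR NOT H OR S OR W) forces B = False.
  then (B OR E OR W) forces E = True.
Set N = True.
All clauses satisfied.

S=F; H=T; N=T; W=F; V=T; E=T; B=F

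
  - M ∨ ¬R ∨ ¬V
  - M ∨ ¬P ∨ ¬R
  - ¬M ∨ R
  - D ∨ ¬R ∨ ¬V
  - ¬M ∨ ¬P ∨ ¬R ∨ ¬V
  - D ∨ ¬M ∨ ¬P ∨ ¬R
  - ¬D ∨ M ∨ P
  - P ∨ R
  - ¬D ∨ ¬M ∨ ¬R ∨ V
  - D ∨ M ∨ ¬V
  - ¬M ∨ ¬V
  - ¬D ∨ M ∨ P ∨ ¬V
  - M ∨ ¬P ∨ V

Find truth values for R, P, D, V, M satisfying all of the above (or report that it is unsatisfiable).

Set R = True.
Try P = True:
  (M ∨ ¬P ∨ ¬R) forces M = True.
  (¬M ∨ ¬P ∨ ¬R ∨ ¬V) forces V = False.
  (D ∨ ¬M ∨ ¬P ∨ ¬R) forces D = True.
  clause (¬D ∨ ¬M ∨ ¬R ∨ V) is falsified — backtrack.
So P = False.
Set D = False.
  then (D ∨ ¬R ∨ ¬V) forces V = False.
Set M = True.
All clauses satisfied.

R = True, P = False, D = False, V = False, M = True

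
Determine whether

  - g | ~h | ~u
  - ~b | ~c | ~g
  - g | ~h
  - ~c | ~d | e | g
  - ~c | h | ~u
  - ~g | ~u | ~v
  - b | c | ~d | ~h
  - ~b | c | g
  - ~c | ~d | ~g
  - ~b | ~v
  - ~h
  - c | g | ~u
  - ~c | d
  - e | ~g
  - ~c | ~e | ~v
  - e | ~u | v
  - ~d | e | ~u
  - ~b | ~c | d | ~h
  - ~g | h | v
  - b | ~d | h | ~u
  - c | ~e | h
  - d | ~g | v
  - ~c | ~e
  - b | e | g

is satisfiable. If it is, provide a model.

Unsatisfiable — no assignment works.

Case e = True:
  (~h) forces h = False.
  (c | ~e | h) forces c = True.
  Clause (~c | ~e) is falsified — contradiction.
Case e = False:
  (~h) forces h = False.
  (e | ~g) forces g = False.
  (b | e | g) forces b = True.
  (~b | c | g) forces c = True.
  (~c | ~d | e | g) forces d = False.
  Clause (~c | d) is falsified — contradiction.
Both cases fail, so the formula is unsatisfiable.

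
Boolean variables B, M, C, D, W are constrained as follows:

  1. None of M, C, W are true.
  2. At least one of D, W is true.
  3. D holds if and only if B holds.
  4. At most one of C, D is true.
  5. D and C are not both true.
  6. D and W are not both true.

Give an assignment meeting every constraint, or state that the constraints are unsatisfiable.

B = True, M = False, C = False, D = True, W = False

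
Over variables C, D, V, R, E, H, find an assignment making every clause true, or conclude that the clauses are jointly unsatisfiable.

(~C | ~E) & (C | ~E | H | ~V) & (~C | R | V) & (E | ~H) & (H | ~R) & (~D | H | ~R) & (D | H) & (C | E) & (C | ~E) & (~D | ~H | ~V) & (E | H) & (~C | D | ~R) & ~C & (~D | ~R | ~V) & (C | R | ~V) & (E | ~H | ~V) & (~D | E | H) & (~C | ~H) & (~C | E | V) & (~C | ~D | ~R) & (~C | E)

No satisfying assignment exists.

Case C = True:
  Clause (~C) is falsified — contradiction.
Case C = False:
  (C | E) forces E = True.
  Clause (C | ~E) is falsified — contradiction.
Both cases fail, so the formula is unsatisfiable.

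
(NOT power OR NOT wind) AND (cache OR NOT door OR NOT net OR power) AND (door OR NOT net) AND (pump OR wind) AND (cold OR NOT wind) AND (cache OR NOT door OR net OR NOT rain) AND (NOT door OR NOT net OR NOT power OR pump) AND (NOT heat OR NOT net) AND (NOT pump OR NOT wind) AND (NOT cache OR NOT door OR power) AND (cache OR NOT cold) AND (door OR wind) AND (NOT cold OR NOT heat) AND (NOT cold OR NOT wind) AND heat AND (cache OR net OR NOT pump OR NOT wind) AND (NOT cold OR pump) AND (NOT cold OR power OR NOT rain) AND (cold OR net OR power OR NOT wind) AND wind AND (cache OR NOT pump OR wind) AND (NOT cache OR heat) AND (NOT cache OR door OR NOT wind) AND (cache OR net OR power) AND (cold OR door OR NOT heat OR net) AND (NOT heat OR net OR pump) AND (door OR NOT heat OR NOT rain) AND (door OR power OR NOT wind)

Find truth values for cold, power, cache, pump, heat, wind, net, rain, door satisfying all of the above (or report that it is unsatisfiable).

Case wind = True:
  (NOT power OR NOT wind) forces power = False.
  (cold OR NOT wind) forces cold = True.
  Clause (NOT cold OR NOT wind) is falsified — contradiction.
Case wind = False:
  Clause (wind) is falsified — contradiction.
Both cases fail, so the formula is unsatisfiable.

UNSATISFIABLE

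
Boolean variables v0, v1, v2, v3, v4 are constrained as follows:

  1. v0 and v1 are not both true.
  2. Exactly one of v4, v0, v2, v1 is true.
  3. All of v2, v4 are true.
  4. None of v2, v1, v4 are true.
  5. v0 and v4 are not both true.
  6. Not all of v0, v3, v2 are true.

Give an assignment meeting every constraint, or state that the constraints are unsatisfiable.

Unsatisfiable — no assignment works.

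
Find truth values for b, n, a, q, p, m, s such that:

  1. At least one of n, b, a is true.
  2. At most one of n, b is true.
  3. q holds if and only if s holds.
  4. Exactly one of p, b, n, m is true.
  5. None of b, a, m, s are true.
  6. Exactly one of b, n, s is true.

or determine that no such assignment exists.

b: False; n: True; a: False; q: False; p: False; m: False; s: False

  (1) {n, b, a}: 1 true — at least one ✓
  (2) {n, b}: 1 true — at most one ✓
  (3) q=F, s=F — same ✓
  (4) {p, b, n, m}: 1 true — exactly one ✓
  (5) {b, a, m, s}: 0 true — none ✓
  (6) {b, n, s}: 1 true — exactly one ✓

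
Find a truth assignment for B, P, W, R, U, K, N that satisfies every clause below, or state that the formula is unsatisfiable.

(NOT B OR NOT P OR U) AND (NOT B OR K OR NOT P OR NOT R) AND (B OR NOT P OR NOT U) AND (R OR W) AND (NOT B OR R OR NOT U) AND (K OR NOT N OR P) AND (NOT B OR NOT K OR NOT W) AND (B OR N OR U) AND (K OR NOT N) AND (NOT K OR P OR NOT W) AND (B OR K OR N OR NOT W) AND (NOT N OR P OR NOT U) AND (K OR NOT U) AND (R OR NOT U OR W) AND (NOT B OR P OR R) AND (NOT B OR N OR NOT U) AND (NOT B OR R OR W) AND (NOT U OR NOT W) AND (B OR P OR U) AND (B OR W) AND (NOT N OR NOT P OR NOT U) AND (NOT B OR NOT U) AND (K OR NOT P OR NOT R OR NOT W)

B = True; P = False; W = False; R = True; U = False; K = True; N = True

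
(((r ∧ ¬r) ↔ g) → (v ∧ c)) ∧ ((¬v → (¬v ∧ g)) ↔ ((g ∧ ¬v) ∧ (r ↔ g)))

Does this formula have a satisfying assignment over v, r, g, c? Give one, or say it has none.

v: False, r: True, g: True, c: True

  ((r ∧ ¬r) ↔ g) → (v ∧ c) = True
    (r ∧ ¬r) ↔ g = False
      r ∧ ¬r = False
        ¬r = False
    v ∧ c = False
  (¬v → (¬v ∧ g)) ↔ ((g ∧ ¬v) ∧ (r ↔ g)) = True
    ¬v → (¬v ∧ g) = True
      ¬v = True
      ¬v ∧ g = True
        ¬v = True
    (g ∧ ¬v) ∧ (r ↔ g) = True
      g ∧ ¬v = True
        ¬v = True
      r ↔ g = True
Both conjuncts True, so the formula holds.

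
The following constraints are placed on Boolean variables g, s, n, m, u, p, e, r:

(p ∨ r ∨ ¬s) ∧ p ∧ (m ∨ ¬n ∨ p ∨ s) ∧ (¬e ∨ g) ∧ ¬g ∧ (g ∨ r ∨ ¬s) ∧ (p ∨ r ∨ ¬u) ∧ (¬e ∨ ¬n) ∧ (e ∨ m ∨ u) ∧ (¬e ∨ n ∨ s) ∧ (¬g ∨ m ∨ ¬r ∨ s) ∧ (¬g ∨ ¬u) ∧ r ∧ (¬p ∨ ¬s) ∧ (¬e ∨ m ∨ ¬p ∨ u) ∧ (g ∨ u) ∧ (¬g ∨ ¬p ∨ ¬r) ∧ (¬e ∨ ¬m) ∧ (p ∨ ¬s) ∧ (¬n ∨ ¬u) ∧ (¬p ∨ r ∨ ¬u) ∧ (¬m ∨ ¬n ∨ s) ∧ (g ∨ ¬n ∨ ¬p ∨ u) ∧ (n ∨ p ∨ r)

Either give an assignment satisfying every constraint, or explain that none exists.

Unit clause (p) forces p = True.
Unit clause (¬g) forces g = False.
Unit clause (r) forces r = True.
In (¬p ∨ ¬s) only ¬s is left, so s = False.
In (g ∨ u) only u is left, so u = True.
In (¬n ∨ ¬u) only ¬n is left, so n = False.
In (¬e ∨ g) only ¬e is left, so e = False.
Set m = False.
All clauses satisfied.

g: False, s: False, n: False, m: False, u: True, p: True, e: False, r: True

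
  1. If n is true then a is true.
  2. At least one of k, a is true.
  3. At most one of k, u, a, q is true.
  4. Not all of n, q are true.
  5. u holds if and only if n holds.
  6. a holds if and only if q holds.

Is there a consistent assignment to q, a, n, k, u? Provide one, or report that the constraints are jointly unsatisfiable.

q = False; a = False; n = False; k = True; u = False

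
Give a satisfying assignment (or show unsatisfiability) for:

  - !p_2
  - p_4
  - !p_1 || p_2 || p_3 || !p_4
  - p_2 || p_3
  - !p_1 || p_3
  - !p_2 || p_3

Unit clause (!p_2) forces p_2 = False.
Unit clause (p_4) forces p_4 = True.
In (p_2 || p_3) only p_3 is left, so p_3 = True.
Set p_1 = True.
Check each clause:
  (!p_2): !p_2 holds.
  (p_4): p_4 holds.
  (!p_1 || p_2 || p_3 || !p_4): p_3 holds.
  (p_2 || p_3): p_3 holds.
  (!p_1 || p_3): p_3 holds.
  (!p_2 || p_3): !p_2 holds.
All clauses satisfied.

p_1 = True; p_2 = False; p_3 = True; p_4 = True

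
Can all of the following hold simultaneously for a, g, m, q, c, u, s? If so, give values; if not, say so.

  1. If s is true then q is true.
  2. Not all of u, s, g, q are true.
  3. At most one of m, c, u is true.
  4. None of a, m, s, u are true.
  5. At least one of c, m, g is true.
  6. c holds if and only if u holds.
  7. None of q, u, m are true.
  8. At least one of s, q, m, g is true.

a: False, g: True, m: False, q: False, c: False, u: False, s: False

  (1) s=F ⇒ q: vacuous ✓
  (2) {u, s, g, q}: 1/4 true — not all ✓
  (3) {m, c, u}: 0 true — at most one ✓
  (4) {a, m, s, u}: 0 true — none ✓
  (5) {c, m, g}: 1 true — at least one ✓
  (6) c=F, u=F — same ✓
  (7) {q, u, m}: 0 true — none ✓
  (8) {s, q, m, g}: 1 true — at least one ✓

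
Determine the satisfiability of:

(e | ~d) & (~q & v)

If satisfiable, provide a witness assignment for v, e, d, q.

v=T, e=T, d=T, q=F

  e | ~d = True
    ~d = False
  ~q & v = True
    ~q = True
Both conjuncts True, so the formula holds.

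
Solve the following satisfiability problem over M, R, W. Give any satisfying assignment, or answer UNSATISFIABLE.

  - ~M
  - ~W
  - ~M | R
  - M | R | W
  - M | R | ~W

M = False, R = True, W = False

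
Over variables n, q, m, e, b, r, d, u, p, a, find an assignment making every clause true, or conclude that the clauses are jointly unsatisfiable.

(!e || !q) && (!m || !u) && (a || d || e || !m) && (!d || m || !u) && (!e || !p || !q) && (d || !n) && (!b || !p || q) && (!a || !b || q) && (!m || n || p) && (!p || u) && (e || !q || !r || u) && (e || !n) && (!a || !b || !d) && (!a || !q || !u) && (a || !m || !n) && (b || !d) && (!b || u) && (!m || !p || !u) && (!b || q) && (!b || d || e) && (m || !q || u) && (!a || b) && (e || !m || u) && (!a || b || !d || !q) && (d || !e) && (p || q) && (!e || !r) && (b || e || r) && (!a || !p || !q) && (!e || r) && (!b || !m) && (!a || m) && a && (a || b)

Case a = True:
  (!a || b) forces b = True.
  (!a || !b || q) forces q = True.
  (!e || !q) forces e = False.
  (e || !n) forces n = False.
  (!a || !b || !d) forces d = False.
  Clause (!b || d || e) is falsified — contradiction.
Case a = False:
  Clause (a) is falsified — contradiction.
Both cases fail, so the formula is unsatisfiable.

The formula is unsatisfiable.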